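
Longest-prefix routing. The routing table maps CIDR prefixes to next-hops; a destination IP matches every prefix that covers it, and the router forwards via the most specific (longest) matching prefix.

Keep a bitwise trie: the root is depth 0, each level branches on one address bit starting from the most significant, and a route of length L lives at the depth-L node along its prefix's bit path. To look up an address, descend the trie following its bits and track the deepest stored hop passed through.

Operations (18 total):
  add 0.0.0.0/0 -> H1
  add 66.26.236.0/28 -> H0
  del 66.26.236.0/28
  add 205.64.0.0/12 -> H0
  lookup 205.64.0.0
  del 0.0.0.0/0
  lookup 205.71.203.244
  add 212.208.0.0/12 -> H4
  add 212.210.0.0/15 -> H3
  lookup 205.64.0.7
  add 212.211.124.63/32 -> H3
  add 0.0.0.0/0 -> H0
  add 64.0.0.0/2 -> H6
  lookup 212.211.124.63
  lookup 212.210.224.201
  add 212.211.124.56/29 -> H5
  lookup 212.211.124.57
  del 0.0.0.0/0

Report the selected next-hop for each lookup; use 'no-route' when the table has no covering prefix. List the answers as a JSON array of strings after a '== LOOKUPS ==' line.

Apply in order:
  add 0.0.0.0/0 -> H1 at depth 0
  add 66.26.236.0/28 -> H0 at depth 28
  - 66.26.236.0/28 clear@28
  add 205.64.0.0/12 -> H0 at depth 12
  lookup 205.64.0.0: bits 110011010100 walk d0:H1→d1:-→d2:-→d3:-→d4:-→d5:-→d6:-→d7:-→d8:-→d9:-→d10:-→d11:-→d12:H0 -> H0
  - 0.0.0.0/0 clear@0
  lookup 205.71.203.244: bits 110011010100 walk d0:-→d1:-→d2:-→d3:-→d4:-→d5:-→d6:-→d7:-→d8:-→d9:-→d10:-→d11:-→d12:H0 -> H0
  add 212.208.0.0/12 -> H4 at depth 12
  add 212.210.0.0/15 -> H3 at depth 15
  lookup 205.64.0.7: bits 110011010100 walk d0:-→d1:-→d2:-→d3:-→d4:-→d5:-→d6:-→d7:-→d8:-→d9:-→d10:-→d11:-→d12:H0 -> H0
  add 212.211.124.63/32 -> H3 at depth 32
  add 0.0.0.0/0 -> H0 at depth 0
  add 64.0.0.0/2 -> H6 at depth 2
  lookup 212.211.124.63: bits 11010100110100110111110000111111 walk d0:H0→d1:-→d2:-→d3:-→d4:-→d5:-→d6:-→d7:-→d8:-→d9:-→d10:-→d11:-→d12:H4→d13:-→d14:-→d15:H3→d16:-→d17:-→d18:-→d19:-→d20:-→d21:-→d22:-→d23:-→d24:-→d25:-→d26:-→d27:-→d28:-→d29:-→d30:-→d31:-→d32:H3 -> H3
  lookup 212.210.224.201: bits 110101001101001 walk d0:H0→d1:-→d2:-→d3:-→d4:-→d5:-→d6:-→d7:-→d8:-→d9:-→d10:-→d11:-→d12:H4→d13:-→d14:-→d15:H3 -> H3
  add 212.211.124.56/29 -> H5 at depth 29
  lookup 212.211.124.57: bits 11010100110100110111110000111 walk d0:H0→d1:-→d2:-→d3:-→d4:-→d5:-→d6:-→d7:-→d8:-→d9:-→d10:-→d11:-→d12:H4→d13:-→d14:-→d15:H3→d16:-→d17:-→d18:-→d19:-→d20:-→d21:-→d22:-→d23:-→d24:-→d25:-→d26:-→d27:-→d28:-→d29:H5 -> H5
  - 0.0.0.0/0 clear@0

== LOOKUPS ==
["H0","H0","H0","H3","H3","H5"]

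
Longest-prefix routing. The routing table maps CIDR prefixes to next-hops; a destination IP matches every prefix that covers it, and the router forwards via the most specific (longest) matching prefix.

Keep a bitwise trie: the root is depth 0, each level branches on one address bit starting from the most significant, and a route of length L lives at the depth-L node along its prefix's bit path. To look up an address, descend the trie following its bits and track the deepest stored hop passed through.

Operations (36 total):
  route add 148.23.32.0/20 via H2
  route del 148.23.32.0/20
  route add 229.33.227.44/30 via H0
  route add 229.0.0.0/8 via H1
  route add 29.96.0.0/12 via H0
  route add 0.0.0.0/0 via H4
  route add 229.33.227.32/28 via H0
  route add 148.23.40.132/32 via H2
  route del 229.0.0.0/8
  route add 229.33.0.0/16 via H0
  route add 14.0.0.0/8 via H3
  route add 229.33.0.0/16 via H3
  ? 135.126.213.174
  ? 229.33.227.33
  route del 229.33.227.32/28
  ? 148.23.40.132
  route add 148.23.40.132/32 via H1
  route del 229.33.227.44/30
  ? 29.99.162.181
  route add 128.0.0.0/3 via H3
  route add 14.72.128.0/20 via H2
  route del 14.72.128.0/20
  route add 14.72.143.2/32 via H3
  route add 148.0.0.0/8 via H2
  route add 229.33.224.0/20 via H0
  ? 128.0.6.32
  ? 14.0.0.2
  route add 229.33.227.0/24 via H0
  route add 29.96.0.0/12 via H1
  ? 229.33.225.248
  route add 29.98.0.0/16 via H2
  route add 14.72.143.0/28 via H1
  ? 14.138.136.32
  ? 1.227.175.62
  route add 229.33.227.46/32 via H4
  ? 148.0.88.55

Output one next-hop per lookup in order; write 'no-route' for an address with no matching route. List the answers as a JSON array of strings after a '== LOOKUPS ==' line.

Process each operation:
  add 148.23.32.0/20 -> H2 at depth 20
  del 148.23.32.0/20 (clear depth 20)
  add 229.33.227.44/30 -> H0 at depth 30
  add 229.0.0.0/8 -> H1 at depth 8
  add 29.96.0.0/12 -> H0 at depth 12
  add 0.0.0.0/0 -> H4 at depth 0
  add 229.33.227.32/28 -> H0 at depth 28
  add 148.23.40.132/32 -> H2 at depth 32
  del 229.0.0.0/8 (clear depth 8)
  add 229.33.0.0/16 -> H0 at depth 16
  add 14.0.0.0/8 -> H3 at depth 8
  add 229.33.0.0/16 -> H3 at depth 16
  lookup 135.126.213.174: bits 100 walk d0:H4→d1:-→d2:-→d3:- -> H4
  lookup 229.33.227.33: bits 1110010100100001111000110010 walk d0:H4→d1:-→d2:-→d3:-→d4:-→d5:-→d6:-→d7:-→d8:-→d9:-→d10:-→d11:-→d12:-→d13:-→d14:-→d15:-→d16:H3→d17:-→d18:-→d19:-→d20:-→d21:-→d22:-→d23:-→d24:-→d25:-→d26:-→d27:-→d28:H0 -> H0
  del 229.33.227.32/28 (clear depth 28)
  lookup 148.23.40.132: bits 10010100000101110010100010000100 walk d0:H4→d1:-→d2:-→d3:-→d4:-→d5:-→d6:-→d7:-→d8:-→d9:-→d10:-→d11:-→d12:-→d13:-→d14:-→d15:-→d16:-→d17:-→d18:-→d19:-→d20:-→d21:-→d22:-→d23:-→d24:-→d25:-→d26:-→d27:-→d28:-→d29:-→d30:-→d31:-→d32:H2 -> H2
  add 148.23.40.132/32 -> H1 at depth 32
  del 229.33.227.44/30 (clear depth 30)
  lookup 29.99.162.181: bits 000111010110 walk d0:H4→d1:-→d2:-→d3:-→d4:-→d5:-→d6:-→d7:-→d8:-→d9:-→d10:-→d11:-→d12:H0 -> H0
  add 128.0.0.0/3 -> H3 at depth 3
  add 14.72.128.0/20 -> H2 at depth 20
  del 14.72.128.0/20 (clear depth 20)
  add 14.72.143.2/32 -> H3 at depth 32
  add 148.0.0.0/8 -> H2 at depth 8
  add 229.33.224.0/20 -> H0 at depth 20
  lookup 128.0.6.32: bits 100 walk d0:H4→d1:-→d2:-→d3:H3 -> H3
  lookup 14.0.0.2: bits 000011100 walk d0:H4→d1:-→d2:-→d3:-→d4:-→d5:-→d6:-→d7:-→d8:H3→d9:- -> H3
  add 229.33.227.0/24 -> H0 at depth 24
  add 29.96.0.0/12 -> H1 at depth 12
  lookup 229.33.225.248: bits 1110010100100001111000 walk d0:H4→d1:-→d2:-→d3:-→d4:-→d5:-→d6:-→d7:-→d8:-→d9:-→d10:-→d11:-→d12:-→d13:-→d14:-→d15:-→d16:H3→d17:-→d18:-→d19:-→d20:H0→d21:-→d22:- -> H0
  add 29.98.0.0/16 -> H2 at depth 16
  add 14.72.143.0/28 -> H1 at depth 28
  lookup 14.138.136.32: bits 00001110 walk d0:H4→d1:-→d2:-→d3:-→d4:-→d5:-→d6:-→d7:-→d8:H3 -> H3
  lookup 1.227.175.62: bits 0000 walk d0:H4→d1:-→d2:-→d3:-→d4:- -> H4
  add 229.33.227.46/32 -> H4 at depth 32
  lookup 148.0.88.55: bits 10010100000 walk d0:H4→d1:-→d2:-→d3:H3→d4:-→d5:-→d6:-→d7:-→d8:H2→d9:-→d10:-→d11:- -> H2

== LOOKUPS ==
["H4","H0","H2","H0","H3","H3","H0","H3","H4","H2"]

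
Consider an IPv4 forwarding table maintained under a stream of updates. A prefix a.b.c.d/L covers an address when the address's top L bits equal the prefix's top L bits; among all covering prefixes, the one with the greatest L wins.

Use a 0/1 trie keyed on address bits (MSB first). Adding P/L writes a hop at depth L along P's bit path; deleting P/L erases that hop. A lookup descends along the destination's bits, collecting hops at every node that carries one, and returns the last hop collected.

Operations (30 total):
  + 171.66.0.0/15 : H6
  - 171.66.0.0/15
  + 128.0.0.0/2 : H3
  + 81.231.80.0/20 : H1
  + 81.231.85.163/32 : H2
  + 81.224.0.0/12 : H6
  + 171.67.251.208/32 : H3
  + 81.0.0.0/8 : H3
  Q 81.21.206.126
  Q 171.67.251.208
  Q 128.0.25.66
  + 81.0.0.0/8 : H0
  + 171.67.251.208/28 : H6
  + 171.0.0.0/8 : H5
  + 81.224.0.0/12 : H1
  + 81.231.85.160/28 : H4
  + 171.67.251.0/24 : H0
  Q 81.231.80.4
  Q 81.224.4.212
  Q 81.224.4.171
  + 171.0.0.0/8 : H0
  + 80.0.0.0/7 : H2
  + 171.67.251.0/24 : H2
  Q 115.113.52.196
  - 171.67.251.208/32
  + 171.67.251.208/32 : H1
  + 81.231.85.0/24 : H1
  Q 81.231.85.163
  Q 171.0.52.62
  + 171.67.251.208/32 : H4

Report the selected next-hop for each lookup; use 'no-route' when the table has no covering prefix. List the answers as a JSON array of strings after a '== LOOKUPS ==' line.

Apply in order:
  + 171.66.0.0/15 (H6) depth=15
  del 171.66.0.0/15 (clear depth 15)
  + 128.0.0.0/2 (H3) depth=2
  + 81.231.80.0/20 (H1) depth=20
  + 81.231.85.163/32 (H2) depth=32
  + 81.224.0.0/12 (H6) depth=12
  + 171.67.251.208/32 (H3) depth=32
  + 81.0.0.0/8 (H3) depth=8
  Q 81.21.206.126: descend 01010001 ; hops seen [H3] ; pick H3
  Q 171.67.251.208: descend 10101011010000111111101111010000 ; hops seen [H3,H3] ; pick H3
  Q 128.0.25.66: descend 10 ; hops seen [H3] ; pick H3
  + 81.0.0.0/8 (H0) depth=8
  + 171.67.251.208/28 (H6) depth=28
  + 171.0.0.0/8 (H5) depth=8
  + 81.224.0.0/12 (H1) depth=12
  + 81.231.85.160/28 (H4) depth=28
  + 171.67.251.0/24 (H0) depth=24
  Q 81.231.80.4: descend 010100011110011101010 ; hops seen [H0,H1,H1] ; pick H1
  Q 81.224.4.212: descend 0101000111100 ; hops seen [H0,H1] ; pick H1
  Q 81.224.4.171: descend 0101000111100 ; hops seen [H0,H1] ; pick H1
  + 171.0.0.0/8 (H0) depth=8
  + 80.0.0.0/7 (H2) depth=7
  + 171.67.251.0/24 (H2) depth=24
  Q 115.113.52.196: descend 01 ; hops seen [∅] ; pick no-route
  del 171.67.251.208/32 (clear depth 32)
  + 171.67.251.208/32 (H1) depth=32
  + 81.231.85.0/24 (H1) depth=24
  Q 81.231.85.163: descend 01010001111001110101010110100011 ; hops seen [H2,H0,H1,H1,H1,H4,H2] ; pick H2
  Q 171.0.52.62: descend 101010110 ; hops seen [H3,H0] ; pick H0
  + 171.67.251.208/32 (H4) depth=32

== LOOKUPS ==
["H3","H3","H3","H1","H1","H1","no-route","H2","H0"]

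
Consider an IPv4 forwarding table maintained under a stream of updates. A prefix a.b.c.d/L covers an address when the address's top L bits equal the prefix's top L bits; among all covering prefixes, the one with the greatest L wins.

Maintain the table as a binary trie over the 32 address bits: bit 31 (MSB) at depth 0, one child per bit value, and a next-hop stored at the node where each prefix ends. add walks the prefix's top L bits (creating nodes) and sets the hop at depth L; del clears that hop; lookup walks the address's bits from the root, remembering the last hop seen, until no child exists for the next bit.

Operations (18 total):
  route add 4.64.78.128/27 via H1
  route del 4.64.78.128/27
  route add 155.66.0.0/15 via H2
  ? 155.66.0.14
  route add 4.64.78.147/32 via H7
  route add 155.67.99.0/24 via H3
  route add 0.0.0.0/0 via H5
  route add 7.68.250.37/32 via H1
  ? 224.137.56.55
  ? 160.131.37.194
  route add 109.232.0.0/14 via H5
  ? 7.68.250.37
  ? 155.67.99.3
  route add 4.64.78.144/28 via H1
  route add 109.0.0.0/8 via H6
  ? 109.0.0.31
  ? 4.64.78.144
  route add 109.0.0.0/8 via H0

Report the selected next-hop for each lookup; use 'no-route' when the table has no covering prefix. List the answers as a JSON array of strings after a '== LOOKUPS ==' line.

Trace:
  add 4.64.78.128/27 -> H1 at depth 27
  - 4.64.78.128/27 clear@27
  add 155.66.0.0/15 -> H2 at depth 15
  ? 155.66.0.14  path d0:-→d1:-→d2:-→d3:-→d4:-→d5:-→d6:-→d7:-→d8:-→d9:-→d10:-→d11:-→d12:-→d13:-→d14:-→d15:H2  best=H2
  add 4.64.78.147/32 -> H7 at depth 32
  add 155.67.99.0/24 -> H3 at depth 24
  add 0.0.0.0/0 -> H5 at depth 0
  add 7.68.250.37/32 -> H1 at depth 32
  ? 224.137.56.55  path d0:H5→d1:-  best=H5
  ? 160.131.37.194  path d0:H5→d1:-→d2:-  best=H5
  add 109.232.0.0/14 -> H5 at depth 14
  ? 7.68.250.37  path d0:H5→d1:-→d2:-→d3:-→d4:-→d5:-→d6:-→d7:-→d8:-→d9:-→d10:-→d11:-→d12:-→d13:-→d14:-→d15:-→d16:-→d17:-→d18:-→d19:-→d20:-→d21:-→d22:-→d23:-→d24:-→d25:-→d26:-→d27:-→d28:-→d29:-→d30:-→d31:-→d32:H1  best=H1
  ? 155.67.99.3  path d0:H5→d1:-→d2:-→d3:-→d4:-→d5:-→d6:-→d7:-→d8:-→d9:-→d10:-→d11:-→d12:-→d13:-→d14:-→d15:H2→d16:-→d17:-→d18:-→d19:-→d20:-→d21:-→d22:-→d23:-→d24:H3  best=H3
  add 4.64.78.144/28 -> H1 at depth 28
  add 109.0.0.0/8 -> H6 at depth 8
  ? 109.0.0.31  path d0:H5→d1:-→d2:-→d3:-→d4:-→d5:-→d6:-→d7:-→d8:H6  best=H6
  ? 4.64.78.144  path d0:H5→d1:-→d2:-→d3:-→d4:-→d5:-→d6:-→d7:-→d8:-→d9:-→d10:-→d11:-→d12:-→d13:-→d14:-→d15:-→d16:-→d17:-→d18:-→d19:-→d20:-→d21:-→d22:-→d23:-→d24:-→d25:-→d26:-→d27:-→d28:H1→d29:-→d30:-  best=H1
  add 109.0.0.0/8 -> H0 at depth 8

== LOOKUPS ==
["H2","H5","H5","H1","H3","H6","H1"]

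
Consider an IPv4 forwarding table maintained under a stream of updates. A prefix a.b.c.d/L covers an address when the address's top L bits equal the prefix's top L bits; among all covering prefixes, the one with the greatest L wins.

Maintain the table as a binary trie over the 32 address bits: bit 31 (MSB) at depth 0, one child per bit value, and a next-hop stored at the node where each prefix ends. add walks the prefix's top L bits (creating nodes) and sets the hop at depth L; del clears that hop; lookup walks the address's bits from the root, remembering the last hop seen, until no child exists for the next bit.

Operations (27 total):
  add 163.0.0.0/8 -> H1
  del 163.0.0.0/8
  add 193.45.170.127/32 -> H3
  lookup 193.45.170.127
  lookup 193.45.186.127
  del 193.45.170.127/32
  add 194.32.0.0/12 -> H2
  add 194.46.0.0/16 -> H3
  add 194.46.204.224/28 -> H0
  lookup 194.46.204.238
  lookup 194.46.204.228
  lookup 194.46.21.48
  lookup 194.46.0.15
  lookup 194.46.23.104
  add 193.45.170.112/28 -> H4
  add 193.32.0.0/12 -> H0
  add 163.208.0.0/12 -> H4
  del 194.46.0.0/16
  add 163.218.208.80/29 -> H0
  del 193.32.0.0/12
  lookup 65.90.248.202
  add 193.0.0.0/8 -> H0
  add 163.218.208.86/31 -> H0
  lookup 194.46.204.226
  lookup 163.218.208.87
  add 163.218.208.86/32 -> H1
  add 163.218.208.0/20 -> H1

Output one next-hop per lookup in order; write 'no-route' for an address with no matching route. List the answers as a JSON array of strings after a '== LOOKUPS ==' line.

Trace:
  add 163.0.0.0/8 -> H1 at depth 8
  - 163.0.0.0/8 clear@8
  add 193.45.170.127/32 -> H3 at depth 32
  lookup 193.45.170.127: bits 11000001001011011010101001111111 walk d0:-→d1:-→d2:-→d3:-→d4:-→d5:-→d6:-→d7:-→d8:-→d9:-→d10:-→d11:-→d12:-→d13:-→d14:-→d15:-→d16:-→d17:-→d18:-→d19:-→d20:-→d21:-→d22:-→d23:-→d24:-→d25:-→d26:-→d27:-→d28:-→d29:-→d30:-→d31:-→d32:H3 -> H3
  lookup 193.45.186.127: bits 1100000100101101101 walk d0:-→d1:-→d2:-→d3:-→d4:-→d5:-→d6:-→d7:-→d8:-→d9:-→d10:-→d11:-→d12:-→d13:-→d14:-→d15:-→d16:-→d17:-→d18:-→d19:- -> no-route
  - 193.45.170.127/32 clear@32
  add 194.32.0.0/12 -> H2 at depth 12
  add 194.46.0.0/16 -> H3 at depth 16
  add 194.46.204.224/28 -> H0 at depth 28
  lookup 194.46.204.238: bits 1100001000101110110011001110 walk d0:-→d1:-→d2:-→d3:-→d4:-→d5:-→d6:-→d7:-→d8:-→d9:-→d10:-→d11:-→d12:H2→d13:-→d14:-→d15:-→d16:H3→d17:-→d18:-→d19:-→d20:-→d21:-→d22:-→d23:-→d24:-→d25:-→d26:-→d27:-→d28:H0 -> H0
  lookup 194.46.204.228: bits 1100001000101110110011001110 walk d0:-→d1:-→d2:-→d3:-→d4:-→d5:-→d6:-→d7:-→d8:-→d9:-→d10:-→d11:-→d12:H2→d13:-→d14:-→d15:-→d16:H3→d17:-→d18:-→d19:-→d20:-→d21:-→d22:-→d23:-→d24:-→d25:-→d26:-→d27:-→d28:H0 -> H0
  lookup 194.46.21.48: bits 1100001000101110 walk d0:-→d1:-→d2:-→d3:-→d4:-→d5:-→d6:-→d7:-→d8:-→d9:-→d10:-→d11:-→d12:H2→d13:-→d14:-→d15:-→d16:H3 -> H3
  lookup 194.46.0.15: bits 1100001000101110 walk d0:-→d1:-→d2:-→d3:-→d4:-→d5:-→d6:-→d7:-→d8:-→d9:-→d10:-→d11:-→d12:H2→d13:-→d14:-→d15:-→d16:H3 -> H3
  lookup 194.46.23.104: bits 1100001000101110 walk d0:-→d1:-→d2:-→d3:-→d4:-→d5:-→d6:-→d7:-→d8:-→d9:-→d10:-→d11:-→d12:H2→d13:-→d14:-→d15:-→d16:H3 -> H3
  add 193.45.170.112/28 -> H4 at depth 28
  add 193.32.0.0/12 -> H0 at depth 12
  add 163.208.0.0/12 -> H4 at depth 12
  - 194.46.0.0/16 clear@16
  add 163.218.208.80/29 -> H0 at depth 29
  - 193.32.0.0/12 clear@12
  lookup 65.90.248.202: bits ε walk d0:- -> no-route
  add 193.0.0.0/8 -> H0 at depth 8
  add 163.218.208.86/31 -> H0 at depth 31
  lookup 194.46.204.226: bits 1100001000101110110011001110 walk d0:-→d1:-→d2:-→d3:-→d4:-→d5:-→d6:-→d7:-→d8:-→d9:-→d10:-→d11:-→d12:H2→d13:-→d14:-→d15:-→d16:-→d17:-→d18:-→d19:-→d20:-→d21:-→d22:-→d23:-→d24:-→d25:-→d26:-→d27:-→d28:H0 -> H0
  lookup 163.218.208.87: bits 1010001111011010110100000101011 walk d0:-→d1:-→d2:-→d3:-→d4:-→d5:-→d6:-→d7:-→d8:-→d9:-→d10:-→d11:-→d12:H4→d13:-→d14:-→d15:-→d16:-→d17:-→d18:-→d19:-→d20:-→d21:-→d22:-→d23:-→d24:-→d25:-→d26:-→d27:-→d28:-→d29:H0→d30:-→d31:H0 -> H0
  add 163.218.208.86/32 -> H1 at depth 32
  add 163.218.208.0/20 -> H1 at depth 20

== LOOKUPS ==
["H3","no-route","H0","H0","H3","H3","H3","no-route","H0","H0"]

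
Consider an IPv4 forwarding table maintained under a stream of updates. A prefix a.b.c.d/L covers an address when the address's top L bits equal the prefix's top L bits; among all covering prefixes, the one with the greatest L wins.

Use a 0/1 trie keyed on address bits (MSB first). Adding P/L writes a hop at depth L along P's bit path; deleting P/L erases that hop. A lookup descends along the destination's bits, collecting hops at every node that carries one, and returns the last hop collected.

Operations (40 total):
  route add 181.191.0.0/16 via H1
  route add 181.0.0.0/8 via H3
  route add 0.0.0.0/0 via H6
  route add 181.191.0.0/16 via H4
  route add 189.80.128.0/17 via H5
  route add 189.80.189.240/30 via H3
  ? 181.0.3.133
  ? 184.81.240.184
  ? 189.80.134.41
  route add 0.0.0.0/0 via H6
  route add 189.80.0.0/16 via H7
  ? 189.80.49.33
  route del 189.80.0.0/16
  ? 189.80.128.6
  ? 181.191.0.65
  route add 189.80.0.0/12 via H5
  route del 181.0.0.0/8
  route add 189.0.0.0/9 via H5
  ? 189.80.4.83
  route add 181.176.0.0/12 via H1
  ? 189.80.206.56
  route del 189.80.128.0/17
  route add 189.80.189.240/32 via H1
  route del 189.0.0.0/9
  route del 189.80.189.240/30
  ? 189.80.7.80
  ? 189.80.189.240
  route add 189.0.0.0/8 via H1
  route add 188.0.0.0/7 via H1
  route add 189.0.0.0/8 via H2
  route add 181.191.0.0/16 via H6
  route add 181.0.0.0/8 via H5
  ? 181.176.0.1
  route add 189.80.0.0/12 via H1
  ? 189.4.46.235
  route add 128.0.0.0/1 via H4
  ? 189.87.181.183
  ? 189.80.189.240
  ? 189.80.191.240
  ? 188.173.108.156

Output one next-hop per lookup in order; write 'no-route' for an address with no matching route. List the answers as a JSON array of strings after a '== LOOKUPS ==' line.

Process each operation:
  + 181.191.0.0/16 (H1) depth=16
  + 181.0.0.0/8 (H3) depth=8
  + 0.0.0.0/0 (H6) depth=0
  + 181.191.0.0/16 (H4) depth=16
  + 189.80.128.0/17 (H5) depth=17
  + 189.80.189.240/30 (H3) depth=30
  Q 181.0.3.133: descend 10110101 ; hops seen [H6,H3] ; pick H3
  Q 184.81.240.184: descend 10111 ; hops seen [H6] ; pick H6
  Q 189.80.134.41: descend 101111010101000010 ; hops seen [H6,H5] ; pick H5
  + 0.0.0.0/0 (H6) depth=0
  + 189.80.0.0/16 (H7) depth=16
  Q 189.80.49.33: descend 1011110101010000 ; hops seen [H6,H7] ; pick H7
  del 189.80.0.0/16 (clear depth 16)
  Q 189.80.128.6: descend 101111010101000010 ; hops seen [H6,H5] ; pick H5
  Q 181.191.0.65: descend 1011010110111111 ; hops seen [H6,H3,H4] ; pick H4
  + 189.80.0.0/12 (H5) depth=12
  del 181.0.0.0/8 (clear depth 8)
  + 189.0.0.0/9 (H5) depth=9
  Q 189.80.4.83: descend 1011110101010000 ; hops seen [H6,H5,H5] ; pick H5
  + 181.176.0.0/12 (H1) depth=12
  Q 189.80.206.56: descend 10111101010100001 ; hops seen [H6,H5,H5,H5] ; pick H5
  del 189.80.128.0/17 (clear depth 17)
  + 189.80.189.240/32 (H1) depth=32
  del 189.0.0.0/9 (clear depth 9)
  del 189.80.189.240/30 (clear depth 30)
  Q 189.80.7.80: descend 1011110101010000 ; hops seen [H6,H5] ; pick H5
  Q 189.80.189.240: descend 10111101010100001011110111110000 ; hops seen [H6,H5,H1] ; pick H1
  + 189.0.0.0/8 (H1) depth=8
  + 188.0.0.0/7 (H1) depth=7
  + 189.0.0.0/8 (H2) depth=8
  + 181.191.0.0/16 (H6) depth=16
  + 181.0.0.0/8 (H5) depth=8
  Q 181.176.0.1: descend 101101011011 ; hops seen [H6,H5,H1] ; pick H1
  + 189.80.0.0/12 (H1) depth=12
  Q 189.4.46.235: descend 101111010 ; hops seen [H6,H1,H2] ; pick H2
  + 128.0.0.0/1 (H4) depth=1
  Q 189.87.181.183: descend 1011110101010 ; hops seen [H6,H4,H1,H2,H1] ; pick H1
  Q 189.80.189.240: descend 10111101010100001011110111110000 ; hops seen [H6,H4,H1,H2,H1,H1] ; pick H1
  Q 189.80.191.240: descend 1011110101010000101111 ; hops seen [H6,H4,H1,H2,H1] ; pick H1
  Q 188.173.108.156: descend 1011110 ; hops seen [H6,H4,H1] ; pick H1

== LOOKUPS ==
["H3","H6","H5","H7","H5","H4","H5","H5","H5","H1","H1","H2","H1","H1","H1","H1"]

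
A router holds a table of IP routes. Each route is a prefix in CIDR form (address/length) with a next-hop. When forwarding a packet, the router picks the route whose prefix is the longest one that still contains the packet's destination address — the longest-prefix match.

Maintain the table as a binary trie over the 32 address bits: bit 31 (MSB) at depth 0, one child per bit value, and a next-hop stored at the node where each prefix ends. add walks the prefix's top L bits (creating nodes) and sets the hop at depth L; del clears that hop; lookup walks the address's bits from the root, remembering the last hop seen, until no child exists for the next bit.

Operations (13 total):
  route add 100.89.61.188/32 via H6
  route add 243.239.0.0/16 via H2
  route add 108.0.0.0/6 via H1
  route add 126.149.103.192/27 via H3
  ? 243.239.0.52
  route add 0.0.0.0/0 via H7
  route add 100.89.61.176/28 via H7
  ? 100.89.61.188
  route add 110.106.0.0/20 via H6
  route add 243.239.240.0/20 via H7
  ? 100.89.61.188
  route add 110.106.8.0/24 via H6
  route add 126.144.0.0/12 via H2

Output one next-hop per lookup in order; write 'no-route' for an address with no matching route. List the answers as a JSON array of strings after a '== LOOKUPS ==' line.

Process each operation:
  + 100.89.61.188/32 (H6) depth=32
  + 243.239.0.0/16 (H2) depth=16
  + 108.0.0.0/6 (H1) depth=6
  + 126.149.103.192/27 (H3) depth=27
  Q 243.239.0.52: descend 1111001111101111 ; hops seen [H2] ; pick H2
  + 0.0.0.0/0 (H7) depth=0
  + 100.89.61.176/28 (H7) depth=28
  Q 100.89.61.188: descend 01100100010110010011110110111100 ; hops seen [H7,H7,H6] ; pick H6
  + 110.106.0.0/20 (H6) depth=20
  + 243.239.240.0/20 (H7) depth=20
  Q 100.89.61.188: descend 01100100010110010011110110111100 ; hops seen [H7,H7,H6] ; pick H6
  + 110.106.8.0/24 (H6) depth=24
  + 126.144.0.0/12 (H2) depth=12

== LOOKUPS ==
["H2","H6","H6"]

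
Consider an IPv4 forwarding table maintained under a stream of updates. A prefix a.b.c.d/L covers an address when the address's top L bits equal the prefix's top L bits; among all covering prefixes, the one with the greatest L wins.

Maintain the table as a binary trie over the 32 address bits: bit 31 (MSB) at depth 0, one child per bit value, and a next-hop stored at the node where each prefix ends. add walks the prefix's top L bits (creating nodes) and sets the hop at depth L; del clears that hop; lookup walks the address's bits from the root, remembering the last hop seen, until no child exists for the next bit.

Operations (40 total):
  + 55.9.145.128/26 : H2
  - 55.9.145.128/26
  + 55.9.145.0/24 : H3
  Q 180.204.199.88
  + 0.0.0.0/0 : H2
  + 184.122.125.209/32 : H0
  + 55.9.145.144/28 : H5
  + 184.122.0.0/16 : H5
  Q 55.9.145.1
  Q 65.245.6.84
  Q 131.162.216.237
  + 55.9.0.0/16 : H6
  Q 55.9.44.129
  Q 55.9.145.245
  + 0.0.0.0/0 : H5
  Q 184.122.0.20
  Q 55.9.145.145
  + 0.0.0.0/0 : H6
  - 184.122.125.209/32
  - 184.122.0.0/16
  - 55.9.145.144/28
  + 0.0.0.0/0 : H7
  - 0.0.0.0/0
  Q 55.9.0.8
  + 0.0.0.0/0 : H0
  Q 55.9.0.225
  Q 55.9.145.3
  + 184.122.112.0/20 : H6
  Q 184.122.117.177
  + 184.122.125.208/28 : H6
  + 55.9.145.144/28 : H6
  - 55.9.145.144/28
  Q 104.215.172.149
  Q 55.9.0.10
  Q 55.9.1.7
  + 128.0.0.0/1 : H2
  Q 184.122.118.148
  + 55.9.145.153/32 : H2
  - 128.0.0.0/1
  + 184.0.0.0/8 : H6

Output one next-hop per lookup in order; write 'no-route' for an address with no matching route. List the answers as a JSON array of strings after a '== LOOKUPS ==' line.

Trace:
  + 55.9.145.128/26 (H2) depth=26
  del 55.9.145.128/26 (clear depth 26)
  + 55.9.145.0/24 (H3) depth=24
  ? 180.204.199.88  path d0:-  best=no-route
  + 0.0.0.0/0 (H2) depth=0
  + 184.122.125.209/32 (H0) depth=32
  + 55.9.145.144/28 (H5) depth=28
  + 184.122.0.0/16 (H5) depth=16
  ? 55.9.145.1  path d0:H2→d1:-→d2:-→d3:-→d4:-→d5:-→d6:-→d7:-→d8:-→d9:-→d10:-→d11:-→d12:-→d13:-→d14:-→d15:-→d16:-→d17:-→d18:-→d19:-→d20:-→d21:-→d22:-→d23:-→d24:H3  best=H3
  ? 65.245.6.84  path d0:H2→d1:-  best=H2
  ? 131.162.216.237  path d0:H2→d1:-→d2:-  best=H2
  + 55.9.0.0/16 (H6) depth=16
  ? 55.9.44.129  path d0:H2→d1:-→d2:-→d3:-→d4:-→d5:-→d6:-→d7:-→d8:-→d9:-→d10:-→d11:-→d12:-→d13:-→d14:-→d15:-→d16:H6  best=H6
  ? 55.9.145.245  path d0:H2→d1:-→d2:-→d3:-→d4:-→d5:-→d6:-→d7:-→d8:-→d9:-→d10:-→d11:-→d12:-→d13:-→d14:-→d15:-→d16:H6→d17:-→d18:-→d19:-→d20:-→d21:-→d22:-→d23:-→d24:H3→d25:-  best=H3
  + 0.0.0.0/0 (H5) depth=0
  ? 184.122.0.20  path d0:H5→d1:-→d2:-→d3:-→d4:-→d5:-→d6:-→d7:-→d8:-→d9:-→d10:-→d11:-→d12:-→d13:-→d14:-→d15:-→d16:H5→d17:-  best=H5
  ? 55.9.145.145  path d0:H5→d1:-→d2:-→d3:-→d4:-→d5:-→d6:-→d7:-→d8:-→d9:-→d10:-→d11:-→d12:-→d13:-→d14:-→d15:-→d16:H6→d17:-→d18:-→d19:-→d20:-→d21:-→d22:-→d23:-→d24:H3→d25:-→d26:-→d27:-→d28:H5  best=H5
  + 0.0.0.0/0 (H6) depth=0
  del 184.122.125.209/32 (clear depth 32)
  del 184.122.0.0/16 (clear depth 16)
  del 55.9.145.144/28 (clear depth 28)
  + 0.0.0.0/0 (H7) depth=0
  del 0.0.0.0/0 (clear depth 0)
  ? 55.9.0.8  path d0:-→d1:-→d2:-→d3:-→d4:-→d5:-→d6:-→d7:-→d8:-→d9:-→d10:-→d11:-→d12:-→d13:-→d14:-→d15:-→d16:H6  best=H6
  + 0.0.0.0/0 (H0) depth=0
  ? 55.9.0.225  path d0:H0→d1:-→d2:-→d3:-→d4:-→d5:-→d6:-→d7:-→d8:-→d9:-→d10:-→d11:-→d12:-→d13:-→d14:-→d15:-→d16:H6  best=H6
  ? 55.9.145.3  path d0:H0→d1:-→d2:-→d3:-→d4:-→d5:-→d6:-→d7:-→d8:-→d9:-→d10:-→d11:-→d12:-→d13:-→d14:-→d15:-→d16:H6→d17:-→d18:-→d19:-→d20:-→d21:-→d22:-→d23:-→d24:H3  best=H3
  + 184.122.112.0/20 (H6) depth=20
  ? 184.122.117.177  path d0:H0→d1:-→d2:-→d3:-→d4:-→d5:-→d6:-→d7:-→d8:-→d9:-→d10:-→d11:-→d12:-→d13:-→d14:-→d15:-→d16:-→d17:-→d18:-→d19:-→d20:H6  best=H6
  + 184.122.125.208/28 (H6) depth=28
  + 55.9.145.144/28 (H6) depth=28
  del 55.9.145.144/28 (clear depth 28)
  ? 104.215.172.149  path d0:H0→d1:-  best=H0
  ? 55.9.0.10  path d0:H0→d1:-→d2:-→d3:-→d4:-→d5:-→d6:-→d7:-→d8:-→d9:-→d10:-→d11:-→d12:-→d13:-→d14:-→d15:-→d16:H6  best=H6
  ? 55.9.1.7  path d0:H0→d1:-→d2:-→d3:-→d4:-→d5:-→d6:-→d7:-→d8:-→d9:-→d10:-→d11:-→d12:-→d13:-→d14:-→d15:-→d16:H6  best=H6
  + 128.0.0.0/1 (H2) depth=1
  ? 184.122.118.148  path d0:H0→d1:H2→d2:-→d3:-→d4:-→d5:-→d6:-→d7:-→d8:-→d9:-→d10:-→d11:-→d12:-→d13:-→d14:-→d15:-→d16:-→d17:-→d18:-→d19:-→d20:H6  best=H6
  + 55.9.145.153/32 (H2) depth=32
  del 128.0.0.0/1 (clear depth 1)
  + 184.0.0.0/8 (H6) depth=8

== LOOKUPS ==
["no-route","H3","H2","H2","H6","H3","H5","H5","H6","H6","H3","H6","H0","H6","H6","H6"]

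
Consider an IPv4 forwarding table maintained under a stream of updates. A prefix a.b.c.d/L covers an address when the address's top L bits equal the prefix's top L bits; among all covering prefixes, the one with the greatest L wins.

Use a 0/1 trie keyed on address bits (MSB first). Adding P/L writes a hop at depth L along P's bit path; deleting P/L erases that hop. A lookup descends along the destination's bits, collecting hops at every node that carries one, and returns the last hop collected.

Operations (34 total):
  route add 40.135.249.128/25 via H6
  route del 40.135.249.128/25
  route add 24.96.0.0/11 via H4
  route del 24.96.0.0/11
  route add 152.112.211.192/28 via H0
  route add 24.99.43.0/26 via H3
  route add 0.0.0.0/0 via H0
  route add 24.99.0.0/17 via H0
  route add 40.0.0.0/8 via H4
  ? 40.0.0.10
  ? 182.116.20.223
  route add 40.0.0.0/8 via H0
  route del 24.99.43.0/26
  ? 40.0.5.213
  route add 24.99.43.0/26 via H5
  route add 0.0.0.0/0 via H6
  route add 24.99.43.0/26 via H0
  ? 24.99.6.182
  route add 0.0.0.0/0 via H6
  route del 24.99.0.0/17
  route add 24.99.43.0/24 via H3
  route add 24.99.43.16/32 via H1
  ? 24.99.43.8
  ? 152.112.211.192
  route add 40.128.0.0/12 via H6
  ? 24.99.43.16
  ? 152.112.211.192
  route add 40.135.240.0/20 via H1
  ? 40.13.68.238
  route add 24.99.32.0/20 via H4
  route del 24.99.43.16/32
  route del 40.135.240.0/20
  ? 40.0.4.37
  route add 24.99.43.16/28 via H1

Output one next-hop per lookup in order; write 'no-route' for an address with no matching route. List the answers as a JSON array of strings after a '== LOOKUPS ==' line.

Process each operation:
  + 40.135.249.128/25 (H6) depth=25
  - 40.135.249.128/25 clear@25
  + 24.96.0.0/11 (H4) depth=11
  - 24.96.0.0/11 clear@11
  + 152.112.211.192/28 (H0) depth=28
  + 24.99.43.0/26 (H3) depth=26
  + 0.0.0.0/0 (H0) depth=0
  + 24.99.0.0/17 (H0) depth=17
  + 40.0.0.0/8 (H4) depth=8
  ? 40.0.0.10  path d0:H0→d1:-→d2:-→d3:-→d4:-→d5:-→d6:-→d7:-→d8:H4  best=H4
  ? 182.116.20.223  path d0:H0→d1:-→d2:-  best=H0
  + 40.0.0.0/8 (H0) depth=8
  - 24.99.43.0/26 clear@26
  ? 40.0.5.213  path d0:H0→d1:-→d2:-→d3:-→d4:-→d5:-→d6:-→d7:-→d8:H0  best=H0
  + 24.99.43.0/26 (H5) depth=26
  + 0.0.0.0/0 (H6) depth=0
  + 24.99.43.0/26 (H0) depth=26
  ? 24.99.6.182  path d0:H6→d1:-→d2:-→d3:-→d4:-→d5:-→d6:-→d7:-→d8:-→d9:-→d10:-→d11:-→d12:-→d13:-→d14:-→d15:-→d16:-→d17:H0→d18:-  best=H0
  + 0.0.0.0/0 (H6) depth=0
  - 24.99.0.0/17 clear@17
  + 24.99.43.0/24 (H3) depth=24
  + 24.99.43.16/32 (H1) depth=32
  ? 24.99.43.8  path d0:H6→d1:-→d2:-→d3:-→d4:-→d5:-→d6:-→d7:-→d8:-→d9:-→d10:-→d11:-→d12:-→d13:-→d14:-→d15:-→d16:-→d17:-→d18:-→d19:-→d20:-→d21:-→d22:-→d23:-→d24:H3→d25:-→d26:H0→d27:-  best=H0
  ? 152.112.211.192  path d0:H6→d1:-→d2:-→d3:-→d4:-→d5:-→d6:-→d7:-→d8:-→d9:-→d10:-→d11:-→d12:-→d13:-→d14:-→d15:-→d16:-→d17:-→d18:-→d19:-→d20:-→d21:-→d22:-→d23:-→d24:-→d25:-→d26:-→d27:-→d28:H0  best=H0
  + 40.128.0.0/12 (H6) depth=12
  ? 24.99.43.16  path d0:H6→d1:-→d2:-→d3:-→d4:-→d5:-→d6:-→d7:-→d8:-→d9:-→d10:-→d11:-→d12:-→d13:-→d14:-→d15:-→d16:-→d17:-→d18:-→d19:-→d20:-→d21:-→d22:-→d23:-→d24:H3→d25:-→d26:H0→d27:-→d28:-→d29:-→d30:-→d31:-→d32:H1  best=H1
  ? 152.112.211.192  path d0:H6→d1:-→d2:-→d3:-→d4:-→d5:-→d6:-→d7:-→d8:-→d9:-→d10:-→d11:-→d12:-→d13:-→d14:-→d15:-→d16:-→d17:-→d18:-→d19:-→d20:-→d21:-→d22:-→d23:-→d24:-→d25:-→d26:-→d27:-→d28:H0  best=H0
  + 40.135.240.0/20 (H1) depth=20
  ? 40.13.68.238  path d0:H6→d1:-→d2:-→d3:-→d4:-→d5:-→d6:-→d7:-→d8:H0  best=H0
  + 24.99.32.0/20 (H4) depth=20
  - 24.99.43.16/32 clear@32
  - 40.135.240.0/20 clear@20
  ? 40.0.4.37  path d0:H6→d1:-→d2:-→d3:-→d4:-→d5:-→d6:-→d7:-→d8:H0  best=H0
  + 24.99.43.16/28 (H1) depth=28

== LOOKUPS ==
["H4","H0","H0","H0","H0","H0","H1","H0","H0","H0"]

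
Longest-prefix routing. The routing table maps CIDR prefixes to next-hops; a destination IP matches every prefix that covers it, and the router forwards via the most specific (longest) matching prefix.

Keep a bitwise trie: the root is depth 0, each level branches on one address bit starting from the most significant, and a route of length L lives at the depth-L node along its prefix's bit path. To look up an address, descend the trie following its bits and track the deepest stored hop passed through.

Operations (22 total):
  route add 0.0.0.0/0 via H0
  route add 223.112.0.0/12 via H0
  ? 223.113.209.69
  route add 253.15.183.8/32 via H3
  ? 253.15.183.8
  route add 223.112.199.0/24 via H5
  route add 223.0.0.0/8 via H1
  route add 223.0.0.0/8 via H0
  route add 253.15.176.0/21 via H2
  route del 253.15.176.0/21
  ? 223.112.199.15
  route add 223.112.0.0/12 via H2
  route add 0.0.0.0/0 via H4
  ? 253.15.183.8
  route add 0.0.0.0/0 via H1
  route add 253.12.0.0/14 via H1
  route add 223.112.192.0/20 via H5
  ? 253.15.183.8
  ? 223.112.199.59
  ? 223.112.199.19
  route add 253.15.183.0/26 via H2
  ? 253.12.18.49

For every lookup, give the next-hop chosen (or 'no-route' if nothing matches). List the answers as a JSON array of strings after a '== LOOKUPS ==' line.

Apply in order:
  add 0.0.0.0/0 -> H0 at depth 0
  add 223.112.0.0/12 -> H0 at depth 12
  lookup 223.113.209.69: bits 110111110111 walk d0:H0→d1:-→d2:-→d3:-→d4:-→d5:-→d6:-→d7:-→d8:-→d9:-→d10:-→d11:-→d12:H0 -> H0
  add 253.15.183.8/32 -> H3 at depth 32
  lookup 253.15.183.8: bits 11111101000011111011011100001000 walk d0:H0→d1:-→d2:-→d3:-→d4:-→d5:-→d6:-→d7:-→d8:-→d9:-→d10:-→d11:-→d12:-→d13:-→d14:-→d15:-→d16:-→d17:-→d18:-→d19:-→d20:-→d21:-→d22:-→d23:-→d24:-→d25:-→d26:-→d27:-→d28:-→d29:-→d30:-→d31:-→d32:H3 -> H3
  add 223.112.199.0/24 -> H5 at depth 24
  add 223.0.0.0/8 -> H1 at depth 8
  add 223.0.0.0/8 -> H0 at depth 8
  add 253.15.176.0/21 -> H2 at depth 21
  - 253.15.176.0/21 clear@21
  lookup 223.112.199.15: bits 110111110111000011000111 walk d0:H0→d1:-→d2:-→d3:-→d4:-→d5:-→d6:-→d7:-→d8:H0→d9:-→d10:-→d11:-→d12:H0→d13:-→d14:-→d15:-→d16:-→d17:-→d18:-→d19:-→d20:-→d21:-→d22:-→d23:-→d24:H5 -> H5
  add 223.112.0.0/12 -> H2 at depth 12
  add 0.0.0.0/0 -> H4 at depth 0
  lookup 253.15.183.8: bits 11111101000011111011011100001000 walk d0:H4→d1:-→d2:-→d3:-→d4:-→d5:-→d6:-→d7:-→d8:-→d9:-→d10:-→d11:-→d12:-→d13:-→d14:-→d15:-→d16:-→d17:-→d18:-→d19:-→d20:-→d21:-→d22:-→d23:-→d24:-→d25:-→d26:-→d27:-→d28:-→d29:-→d30:-→d31:-→d32:H3 -> H3
  add 0.0.0.0/0 -> H1 at depth 0
  add 253.12.0.0/14 -> H1 at depth 14
  add 223.112.192.0/20 -> H5 at depth 20
  lookup 253.15.183.8: bits 11111101000011111011011100001000 walk d0:H1→d1:-→d2:-→d3:-→d4:-→d5:-→d6:-→d7:-→d8:-→d9:-→d10:-→d11:-→d12:-→d13:-→d14:H1→d15:-→d16:-→d17:-→d18:-→d19:-→d20:-→d21:-→d22:-→d23:-→d24:-→d25:-→d26:-→d27:-→d28:-→d29:-→d30:-→d31:-→d32:H3 -> H3
  lookup 223.112.199.59: bits 110111110111000011000111 walk d0:H1→d1:-→d2:-→d3:-→d4:-→d5:-→d6:-→d7:-→d8:H0→d9:-→d10:-→d11:-→d12:H2→d13:-→d14:-→d15:-→d16:-→d17:-→d18:-→d19:-→d20:H5→d21:-→d22:-→d23:-→d24:H5 -> H5
  lookup 223.112.199.19: bits 110111110111000011000111 walk d0:H1→d1:-→d2:-→d3:-→d4:-→d5:-→d6:-→d7:-→d8:H0→d9:-→d10:-→d11:-→d12:H2→d13:-→d14:-→d15:-→d16:-→d17:-→d18:-→d19:-→d20:H5→d21:-→d22:-→d23:-→d24:H5 -> H5
  add 253.15.183.0/26 -> H2 at depth 26
  lookup 253.12.18.49: bits 11111101000011 walk d0:H1→d1:-→d2:-→d3:-→d4:-→d5:-→d6:-→d7:-→d8:-→d9:-→d10:-→d11:-→d12:-→d13:-→d14:H1 -> H1

== LOOKUPS ==
["H0","H3","H5","H3","H3","H5","H5","H1"]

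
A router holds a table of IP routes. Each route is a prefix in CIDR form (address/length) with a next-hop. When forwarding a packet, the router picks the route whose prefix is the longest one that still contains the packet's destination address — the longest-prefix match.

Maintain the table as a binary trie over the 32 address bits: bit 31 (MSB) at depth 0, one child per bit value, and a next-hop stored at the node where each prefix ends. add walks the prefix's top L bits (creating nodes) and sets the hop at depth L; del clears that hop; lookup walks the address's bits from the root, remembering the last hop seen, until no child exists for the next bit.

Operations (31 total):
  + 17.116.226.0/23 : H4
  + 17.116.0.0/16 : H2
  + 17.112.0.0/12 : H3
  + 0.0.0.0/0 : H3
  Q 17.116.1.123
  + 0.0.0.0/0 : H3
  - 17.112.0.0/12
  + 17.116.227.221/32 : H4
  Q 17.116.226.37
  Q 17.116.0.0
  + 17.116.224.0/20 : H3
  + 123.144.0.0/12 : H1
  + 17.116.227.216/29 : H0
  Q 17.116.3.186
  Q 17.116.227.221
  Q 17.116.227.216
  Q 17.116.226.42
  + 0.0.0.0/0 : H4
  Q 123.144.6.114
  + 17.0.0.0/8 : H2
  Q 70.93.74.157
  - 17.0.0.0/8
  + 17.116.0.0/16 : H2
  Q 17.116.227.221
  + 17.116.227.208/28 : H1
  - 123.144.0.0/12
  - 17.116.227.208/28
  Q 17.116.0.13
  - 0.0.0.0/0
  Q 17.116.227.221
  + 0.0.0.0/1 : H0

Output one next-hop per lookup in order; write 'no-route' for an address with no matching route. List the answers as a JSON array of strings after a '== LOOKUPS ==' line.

Process each operation:
  + 17.116.226.0/23 (H4) depth=23
  + 17.116.0.0/16 (H2) depth=16
  + 17.112.0.0/12 (H3) depth=12
  + 0.0.0.0/0 (H3) depth=0
  Q 17.116.1.123: descend 0001000101110100 ; hops seen [H3,H3,H2] ; pick H2
  + 0.0.0.0/0 (H3) depth=0
  del 17.112.0.0/12 (clear depth 12)
  + 17.116.227.221/32 (H4) depth=32
  Q 17.116.226.37: descend 00010001011101001110001 ; hops seen [H3,H2,H4] ; pick H4
  Q 17.116.0.0: descend 0001000101110100 ; hops seen [H3,H2] ; pick H2
  + 17.116.224.0/20 (H3) depth=20
  + 123.144.0.0/12 (H1) depth=12
  + 17.116.227.216/29 (H0) depth=29
  Q 17.116.3.186: descend 0001000101110100 ; hops seen [H3,H2] ; pick H2
  Q 17.116.227.221: descend 00010001011101001110001111011101 ; hops seen [H3,H2,H3,H4,H0,H4] ; pick H4
  Q 17.116.227.216: descend 00010001011101001110001111011 ; hops seen [H3,H2,H3,H4,H0] ; pick H0
  Q 17.116.226.42: descend 00010001011101001110001 ; hops seen [H3,H2,H3,H4] ; pick H4
  + 0.0.0.0/0 (H4) depth=0
  Q 123.144.6.114: descend 011110111001 ; hops seen [H4,H1] ; pick H1
  + 17.0.0.0/8 (H2) depth=8
  Q 70.93.74.157: descend 01 ; hops seen [H4] ; pick H4
  del 17.0.0.0/8 (clear depth 8)
  + 17.116.0.0/16 (H2) depth=16
  Q 17.116.227.221: descend 00010001011101001110001111011101 ; hops seen [H4,H2,H3,H4,H0,H4] ; pick H4
  + 17.116.227.208/28 (H1) depth=28
  del 123.144.0.0/12 (clear depth 12)
  del 17.116.227.208/28 (clear depth 28)
  Q 17.116.0.13: descend 0001000101110100 ; hops seen [H4,H2] ; pick H2
  del 0.0.0.0/0 (clear depth 0)
  Q 17.116.227.221: descend 00010001011101001110001111011101 ; hops seen [H2,H3,H4,H0,H4] ; pick H4
  + 0.0.0.0/1 (H0) depth=1

== LOOKUPS ==
["H2","H4","H2","H2","H4","H0","H4","H1","H4","H4","H2","H4"]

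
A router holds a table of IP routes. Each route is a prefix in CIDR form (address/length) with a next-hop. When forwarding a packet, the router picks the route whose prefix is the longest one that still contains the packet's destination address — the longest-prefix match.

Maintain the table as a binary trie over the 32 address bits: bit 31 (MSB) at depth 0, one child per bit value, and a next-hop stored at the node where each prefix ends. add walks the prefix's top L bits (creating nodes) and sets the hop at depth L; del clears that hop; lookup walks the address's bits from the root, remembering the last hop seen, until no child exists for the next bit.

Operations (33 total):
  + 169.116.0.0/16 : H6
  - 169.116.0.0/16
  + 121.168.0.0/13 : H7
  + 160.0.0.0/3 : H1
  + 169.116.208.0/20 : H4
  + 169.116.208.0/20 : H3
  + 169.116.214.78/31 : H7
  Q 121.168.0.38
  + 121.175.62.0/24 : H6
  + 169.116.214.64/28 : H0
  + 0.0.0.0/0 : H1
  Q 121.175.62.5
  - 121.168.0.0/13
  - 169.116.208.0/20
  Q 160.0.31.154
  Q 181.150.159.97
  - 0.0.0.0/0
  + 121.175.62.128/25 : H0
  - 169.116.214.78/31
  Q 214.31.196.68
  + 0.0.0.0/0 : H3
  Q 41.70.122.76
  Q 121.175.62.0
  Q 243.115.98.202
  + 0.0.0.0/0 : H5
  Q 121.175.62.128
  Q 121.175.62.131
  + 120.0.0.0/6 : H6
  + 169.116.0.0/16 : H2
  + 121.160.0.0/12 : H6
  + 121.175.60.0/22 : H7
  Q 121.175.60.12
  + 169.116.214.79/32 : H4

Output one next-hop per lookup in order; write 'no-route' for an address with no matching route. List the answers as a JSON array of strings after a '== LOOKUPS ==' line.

Trace:
  add 169.116.0.0/16 -> H6 at depth 16
  del 169.116.0.0/16 (clear depth 16)
  add 121.168.0.0/13 -> H7 at depth 13
  add 160.0.0.0/3 -> H1 at depth 3
  add 169.116.208.0/20 -> H4 at depth 20
  add 169.116.208.0/20 -> H3 at depth 20
  add 169.116.214.78/31 -> H7 at depth 31
  Q 121.168.0.38: descend 0111100110101 ; hops seen [H7] ; pick H7
  add 121.175.62.0/24 -> H6 at depth 24
  add 169.116.214.64/28 -> H0 at depth 28
  add 0.0.0.0/0 -> H1 at depth 0
  Q 121.175.62.5: descend 011110011010111100111110 ; hops seen [H1,H7,H6] ; pick H6
  del 121.168.0.0/13 (clear depth 13)
  del 169.116.208.0/20 (clear depth 20)
  Q 160.0.31.154: descend 1010 ; hops seen [H1,H1] ; pick H1
  Q 181.150.159.97: descend 101 ; hops seen [H1,H1] ; pick H1
  del 0.0.0.0/0 (clear depth 0)
  add 121.175.62.128/25 -> H0 at depth 25
  del 169.116.214.78/31 (clear depth 31)
  Q 214.31.196.68: descend 1 ; hops seen [∅] ; pick no-route
  add 0.0.0.0/0 -> H3 at depth 0
  Q 41.70.122.76: descend 0 ; hops seen [H3] ; pick H3
  Q 121.175.62.0: descend 011110011010111100111110 ; hops seen [H3,H6] ; pick H6
  Q 243.115.98.202: descend 1 ; hops seen [H3] ; pick H3
  add 0.0.0.0/0 -> H5 at depth 0
  Q 121.175.62.128: descend 0111100110101111001111101 ; hops seen [H5,H6,H0] ; pick H0
  Q 121.175.62.131: descend 0111100110101111001111101 ; hops seen [H5,H6,H0] ; pick H0
  add 120.0.0.0/6 -> H6 at depth 6
  add 169.116.0.0/16 -> H2 at depth 16
  add 121.160.0.0/12 -> H6 at depth 12
  add 121.175.60.0/22 -> H7 at depth 22
  Q 121.175.60.12: descend 0111100110101111001111 ; hops seen [H5,H6,H6,H7] ; pick H7
  add 169.116.214.79/32 -> H4 at depth 32

== LOOKUPS ==
["H7","H6","H1","H1","no-route","H3","H6","H3","H0","H0","H7"]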